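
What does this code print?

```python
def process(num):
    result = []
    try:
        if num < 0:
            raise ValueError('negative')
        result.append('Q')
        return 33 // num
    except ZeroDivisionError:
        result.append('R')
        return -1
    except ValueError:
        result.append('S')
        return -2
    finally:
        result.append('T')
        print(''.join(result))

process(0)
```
QRT

num=0 causes ZeroDivisionError, caught, finally prints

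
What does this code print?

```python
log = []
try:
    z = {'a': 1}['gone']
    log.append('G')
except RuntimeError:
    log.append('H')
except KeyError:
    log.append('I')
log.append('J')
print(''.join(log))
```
IJ

KeyError is caught by its specific handler, not RuntimeError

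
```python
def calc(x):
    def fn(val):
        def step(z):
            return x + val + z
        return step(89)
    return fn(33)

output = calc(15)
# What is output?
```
137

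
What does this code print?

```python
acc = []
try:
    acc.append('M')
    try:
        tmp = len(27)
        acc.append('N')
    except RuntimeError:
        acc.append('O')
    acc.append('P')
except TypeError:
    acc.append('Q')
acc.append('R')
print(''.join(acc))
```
MQR

Inner handler doesn't match, propagates to outer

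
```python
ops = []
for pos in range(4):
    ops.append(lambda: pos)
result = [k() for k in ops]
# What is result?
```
[3, 3, 3, 3]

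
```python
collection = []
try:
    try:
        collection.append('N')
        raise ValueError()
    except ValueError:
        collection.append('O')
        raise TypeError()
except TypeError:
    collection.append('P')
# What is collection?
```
['N', 'O', 'P']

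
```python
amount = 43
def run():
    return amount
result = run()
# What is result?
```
43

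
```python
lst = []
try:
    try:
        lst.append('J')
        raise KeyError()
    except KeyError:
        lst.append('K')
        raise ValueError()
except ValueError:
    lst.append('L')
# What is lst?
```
['J', 'K', 'L']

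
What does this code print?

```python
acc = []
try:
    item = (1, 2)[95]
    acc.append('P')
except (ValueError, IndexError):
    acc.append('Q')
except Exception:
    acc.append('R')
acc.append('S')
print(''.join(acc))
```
QS

IndexError matches tuple containing it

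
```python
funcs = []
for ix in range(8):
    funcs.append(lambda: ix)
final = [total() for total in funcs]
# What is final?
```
[7, 7, 7, 7, 7, 7, 7, 7]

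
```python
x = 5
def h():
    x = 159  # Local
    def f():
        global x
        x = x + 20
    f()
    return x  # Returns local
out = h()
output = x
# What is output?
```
25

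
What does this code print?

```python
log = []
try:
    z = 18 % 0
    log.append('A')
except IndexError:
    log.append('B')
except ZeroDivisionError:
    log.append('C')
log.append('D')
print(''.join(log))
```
CD

ZeroDivisionError is caught by its specific handler, not IndexError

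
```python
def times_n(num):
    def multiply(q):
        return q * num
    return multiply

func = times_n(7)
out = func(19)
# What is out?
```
133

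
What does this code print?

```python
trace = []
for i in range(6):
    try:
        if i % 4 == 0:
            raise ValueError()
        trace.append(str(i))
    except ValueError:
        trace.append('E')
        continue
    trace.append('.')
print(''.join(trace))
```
E1.2.3.E5.

continue in except skips rest of loop body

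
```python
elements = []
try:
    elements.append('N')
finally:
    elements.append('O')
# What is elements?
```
['N', 'O']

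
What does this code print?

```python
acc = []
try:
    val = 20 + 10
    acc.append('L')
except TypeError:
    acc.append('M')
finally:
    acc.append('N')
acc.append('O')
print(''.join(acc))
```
LNO

finally runs after normal execution too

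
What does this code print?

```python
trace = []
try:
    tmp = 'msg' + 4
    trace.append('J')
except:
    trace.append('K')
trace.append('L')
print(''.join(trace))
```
KL

Exception raised in try, caught by bare except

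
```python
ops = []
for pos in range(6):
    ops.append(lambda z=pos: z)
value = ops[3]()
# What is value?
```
3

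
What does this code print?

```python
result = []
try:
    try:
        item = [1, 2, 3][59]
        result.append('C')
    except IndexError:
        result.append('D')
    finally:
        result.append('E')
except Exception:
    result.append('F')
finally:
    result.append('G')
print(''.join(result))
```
DEG

Both finally blocks run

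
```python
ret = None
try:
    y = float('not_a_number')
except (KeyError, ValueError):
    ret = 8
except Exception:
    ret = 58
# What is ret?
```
8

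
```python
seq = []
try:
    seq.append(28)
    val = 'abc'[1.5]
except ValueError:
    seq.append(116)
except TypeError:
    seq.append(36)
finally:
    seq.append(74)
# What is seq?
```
[28, 36, 74]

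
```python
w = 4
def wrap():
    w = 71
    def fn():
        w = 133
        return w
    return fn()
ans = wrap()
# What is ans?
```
133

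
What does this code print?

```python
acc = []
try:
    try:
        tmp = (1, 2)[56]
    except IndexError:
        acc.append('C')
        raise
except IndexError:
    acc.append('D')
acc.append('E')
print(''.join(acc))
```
CDE

raise without argument re-raises current exception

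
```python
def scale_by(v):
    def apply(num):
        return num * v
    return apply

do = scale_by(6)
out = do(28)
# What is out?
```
168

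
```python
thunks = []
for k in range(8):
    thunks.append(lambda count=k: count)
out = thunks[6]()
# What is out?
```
6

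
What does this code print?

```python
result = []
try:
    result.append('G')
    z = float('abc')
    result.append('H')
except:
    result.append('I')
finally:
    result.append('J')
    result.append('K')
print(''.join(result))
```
GIJK

Code before exception runs, then except, then all of finally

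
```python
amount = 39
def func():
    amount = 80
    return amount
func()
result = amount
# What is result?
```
39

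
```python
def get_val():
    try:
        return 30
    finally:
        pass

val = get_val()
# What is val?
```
30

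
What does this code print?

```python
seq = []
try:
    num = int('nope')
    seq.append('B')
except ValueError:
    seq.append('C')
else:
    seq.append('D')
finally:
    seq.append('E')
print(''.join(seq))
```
CE

Exception: except runs, else skipped, finally runs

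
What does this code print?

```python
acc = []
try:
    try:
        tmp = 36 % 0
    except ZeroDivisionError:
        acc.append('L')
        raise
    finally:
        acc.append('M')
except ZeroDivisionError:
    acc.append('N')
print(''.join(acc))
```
LMN

finally runs before re-raised exception propagates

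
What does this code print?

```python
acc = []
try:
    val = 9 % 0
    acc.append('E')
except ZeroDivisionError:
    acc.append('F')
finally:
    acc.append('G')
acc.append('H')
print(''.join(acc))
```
FGH

finally always runs, even after exception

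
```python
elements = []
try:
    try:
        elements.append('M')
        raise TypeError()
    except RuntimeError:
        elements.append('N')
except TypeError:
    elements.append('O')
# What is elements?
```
['M', 'O']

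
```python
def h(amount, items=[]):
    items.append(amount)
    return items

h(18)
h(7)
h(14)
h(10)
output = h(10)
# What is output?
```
[18, 7, 14, 10, 10]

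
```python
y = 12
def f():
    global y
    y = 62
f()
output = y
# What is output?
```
62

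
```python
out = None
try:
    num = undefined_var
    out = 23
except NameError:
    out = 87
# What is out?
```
87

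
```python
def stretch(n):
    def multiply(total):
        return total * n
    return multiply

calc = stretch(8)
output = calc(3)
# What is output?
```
24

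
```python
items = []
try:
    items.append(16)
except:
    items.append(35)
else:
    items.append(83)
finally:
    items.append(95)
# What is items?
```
[16, 83, 95]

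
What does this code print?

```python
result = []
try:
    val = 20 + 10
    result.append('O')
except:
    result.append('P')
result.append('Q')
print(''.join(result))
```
OQ

No exception, try block completes normally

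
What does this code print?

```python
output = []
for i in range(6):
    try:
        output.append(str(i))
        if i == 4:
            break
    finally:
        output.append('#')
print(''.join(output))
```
0#1#2#3#4#

finally runs even when breaking out of loop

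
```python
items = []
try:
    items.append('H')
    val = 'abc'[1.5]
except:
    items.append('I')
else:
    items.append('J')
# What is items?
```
['H', 'I']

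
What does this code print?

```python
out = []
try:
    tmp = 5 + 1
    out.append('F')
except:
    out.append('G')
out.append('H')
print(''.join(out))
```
FH

No exception, try block completes normally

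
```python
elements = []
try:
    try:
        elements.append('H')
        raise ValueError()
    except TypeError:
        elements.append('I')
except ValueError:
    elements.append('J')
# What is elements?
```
['H', 'J']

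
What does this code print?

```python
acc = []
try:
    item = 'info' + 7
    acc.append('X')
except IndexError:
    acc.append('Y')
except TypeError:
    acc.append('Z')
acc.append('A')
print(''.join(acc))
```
ZA

TypeError is caught by its specific handler, not IndexError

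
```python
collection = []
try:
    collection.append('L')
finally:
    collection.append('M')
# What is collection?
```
['L', 'M']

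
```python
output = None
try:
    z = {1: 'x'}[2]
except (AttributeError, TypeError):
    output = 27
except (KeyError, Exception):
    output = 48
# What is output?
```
48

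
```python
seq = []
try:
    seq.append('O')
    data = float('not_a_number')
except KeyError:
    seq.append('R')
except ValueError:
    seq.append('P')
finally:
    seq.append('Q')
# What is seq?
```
['O', 'P', 'Q']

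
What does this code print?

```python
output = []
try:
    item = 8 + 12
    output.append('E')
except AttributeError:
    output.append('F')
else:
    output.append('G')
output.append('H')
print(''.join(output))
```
EGH

else block runs when no exception occurs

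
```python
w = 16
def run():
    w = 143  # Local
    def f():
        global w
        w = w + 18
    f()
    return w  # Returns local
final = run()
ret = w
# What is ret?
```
34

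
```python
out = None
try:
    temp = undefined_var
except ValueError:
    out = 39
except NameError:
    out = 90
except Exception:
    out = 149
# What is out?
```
90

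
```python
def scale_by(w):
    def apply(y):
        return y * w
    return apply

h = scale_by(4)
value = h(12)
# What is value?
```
48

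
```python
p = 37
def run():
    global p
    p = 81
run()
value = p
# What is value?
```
81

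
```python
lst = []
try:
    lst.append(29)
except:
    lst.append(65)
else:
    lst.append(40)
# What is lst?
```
[29, 40]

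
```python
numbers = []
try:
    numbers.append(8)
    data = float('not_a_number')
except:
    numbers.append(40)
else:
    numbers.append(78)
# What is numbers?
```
[8, 40]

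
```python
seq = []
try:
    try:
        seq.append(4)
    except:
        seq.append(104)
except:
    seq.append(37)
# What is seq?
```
[4]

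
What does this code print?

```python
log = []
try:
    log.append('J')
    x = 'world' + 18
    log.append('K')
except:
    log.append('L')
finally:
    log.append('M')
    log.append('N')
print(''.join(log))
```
JLMN

Code before exception runs, then except, then all of finally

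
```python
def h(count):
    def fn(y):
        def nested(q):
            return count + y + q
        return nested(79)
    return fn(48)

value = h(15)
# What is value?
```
142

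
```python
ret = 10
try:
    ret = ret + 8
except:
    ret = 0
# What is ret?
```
18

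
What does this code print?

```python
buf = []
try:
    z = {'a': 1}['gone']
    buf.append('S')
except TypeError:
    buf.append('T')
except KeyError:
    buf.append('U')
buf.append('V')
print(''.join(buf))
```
UV

KeyError is caught by its specific handler, not TypeError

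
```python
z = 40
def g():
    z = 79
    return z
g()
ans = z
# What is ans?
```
40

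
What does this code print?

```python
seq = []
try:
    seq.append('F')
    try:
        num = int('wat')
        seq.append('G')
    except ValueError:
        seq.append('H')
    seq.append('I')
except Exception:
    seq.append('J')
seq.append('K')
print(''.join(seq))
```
FHIK

Inner exception caught by inner handler, outer continues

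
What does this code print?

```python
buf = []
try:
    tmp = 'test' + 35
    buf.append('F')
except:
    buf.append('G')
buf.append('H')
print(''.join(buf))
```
GH

Exception raised in try, caught by bare except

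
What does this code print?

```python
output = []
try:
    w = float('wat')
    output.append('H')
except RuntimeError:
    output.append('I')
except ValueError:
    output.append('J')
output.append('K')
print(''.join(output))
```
JK

ValueError is caught by its specific handler, not RuntimeError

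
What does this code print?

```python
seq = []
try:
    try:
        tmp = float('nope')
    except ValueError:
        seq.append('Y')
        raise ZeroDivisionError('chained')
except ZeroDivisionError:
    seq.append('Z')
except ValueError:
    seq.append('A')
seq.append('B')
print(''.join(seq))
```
YZB

ZeroDivisionError raised and caught, original ValueError not re-raised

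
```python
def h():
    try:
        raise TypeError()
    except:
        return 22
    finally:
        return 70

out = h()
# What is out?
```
70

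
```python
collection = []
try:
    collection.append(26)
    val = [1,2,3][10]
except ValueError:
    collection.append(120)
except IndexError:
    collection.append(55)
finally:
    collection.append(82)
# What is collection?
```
[26, 55, 82]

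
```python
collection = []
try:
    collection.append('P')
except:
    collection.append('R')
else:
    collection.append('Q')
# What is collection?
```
['P', 'Q']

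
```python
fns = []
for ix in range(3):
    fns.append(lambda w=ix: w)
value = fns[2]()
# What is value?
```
2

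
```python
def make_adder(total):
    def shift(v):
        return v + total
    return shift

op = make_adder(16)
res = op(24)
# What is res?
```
40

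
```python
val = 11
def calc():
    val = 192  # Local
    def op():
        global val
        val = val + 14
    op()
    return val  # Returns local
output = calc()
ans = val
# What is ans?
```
25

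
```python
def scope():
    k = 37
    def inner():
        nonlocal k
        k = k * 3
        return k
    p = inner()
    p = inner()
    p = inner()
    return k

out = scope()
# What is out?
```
999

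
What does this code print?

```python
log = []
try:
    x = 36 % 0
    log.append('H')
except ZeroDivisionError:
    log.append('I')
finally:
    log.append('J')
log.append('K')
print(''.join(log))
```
IJK

finally always runs, even after exception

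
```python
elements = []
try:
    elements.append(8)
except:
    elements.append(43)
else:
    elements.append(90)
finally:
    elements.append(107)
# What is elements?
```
[8, 90, 107]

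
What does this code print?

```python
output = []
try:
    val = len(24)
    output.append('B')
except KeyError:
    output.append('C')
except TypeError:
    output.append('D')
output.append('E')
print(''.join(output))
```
DE

TypeError is caught by its specific handler, not KeyError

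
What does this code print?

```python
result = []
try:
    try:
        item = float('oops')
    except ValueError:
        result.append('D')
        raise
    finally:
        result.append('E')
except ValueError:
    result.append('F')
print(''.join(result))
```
DEF

finally runs before re-raised exception propagates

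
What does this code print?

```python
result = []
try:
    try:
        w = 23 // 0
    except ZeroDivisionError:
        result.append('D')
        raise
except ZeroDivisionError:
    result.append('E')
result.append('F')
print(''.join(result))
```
DEF

raise without argument re-raises current exception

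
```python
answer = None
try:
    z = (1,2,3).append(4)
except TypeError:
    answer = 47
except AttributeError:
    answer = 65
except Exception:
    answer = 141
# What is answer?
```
65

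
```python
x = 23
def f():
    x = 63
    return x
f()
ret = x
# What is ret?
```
23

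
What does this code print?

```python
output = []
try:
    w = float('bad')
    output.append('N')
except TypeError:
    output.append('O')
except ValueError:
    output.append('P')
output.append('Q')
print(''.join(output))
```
PQ

ValueError is caught by its specific handler, not TypeError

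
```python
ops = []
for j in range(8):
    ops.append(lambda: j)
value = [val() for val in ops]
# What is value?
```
[7, 7, 7, 7, 7, 7, 7, 7]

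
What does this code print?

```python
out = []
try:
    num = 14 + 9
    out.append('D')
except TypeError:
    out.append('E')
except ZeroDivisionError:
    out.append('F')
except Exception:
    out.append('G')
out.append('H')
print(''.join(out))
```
DH

No exception, try block completes normally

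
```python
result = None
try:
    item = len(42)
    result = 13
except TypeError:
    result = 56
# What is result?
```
56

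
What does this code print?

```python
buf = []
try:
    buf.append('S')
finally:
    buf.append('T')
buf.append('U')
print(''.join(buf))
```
STU

try/finally without except, no exception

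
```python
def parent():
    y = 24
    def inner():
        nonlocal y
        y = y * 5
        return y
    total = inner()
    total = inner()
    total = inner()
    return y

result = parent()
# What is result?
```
3000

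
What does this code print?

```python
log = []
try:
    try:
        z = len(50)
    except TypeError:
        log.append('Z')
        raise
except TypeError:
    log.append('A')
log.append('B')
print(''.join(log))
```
ZAB

raise without argument re-raises current exception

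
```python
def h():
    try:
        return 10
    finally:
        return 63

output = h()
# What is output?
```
63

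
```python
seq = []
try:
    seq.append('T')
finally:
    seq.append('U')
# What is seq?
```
['T', 'U']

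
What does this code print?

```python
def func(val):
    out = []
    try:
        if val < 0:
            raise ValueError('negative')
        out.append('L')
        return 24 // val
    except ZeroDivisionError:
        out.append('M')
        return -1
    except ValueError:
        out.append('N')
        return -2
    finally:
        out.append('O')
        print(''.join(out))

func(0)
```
LMO

val=0 causes ZeroDivisionError, caught, finally prints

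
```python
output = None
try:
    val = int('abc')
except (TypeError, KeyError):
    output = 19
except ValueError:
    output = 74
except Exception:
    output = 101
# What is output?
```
74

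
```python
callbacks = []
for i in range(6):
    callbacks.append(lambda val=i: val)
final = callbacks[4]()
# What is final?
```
4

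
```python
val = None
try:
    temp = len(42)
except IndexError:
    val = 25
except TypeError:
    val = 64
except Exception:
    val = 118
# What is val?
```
64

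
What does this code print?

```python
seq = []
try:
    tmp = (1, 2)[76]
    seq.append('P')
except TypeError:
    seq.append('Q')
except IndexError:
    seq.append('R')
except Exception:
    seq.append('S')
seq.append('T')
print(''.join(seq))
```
RT

IndexError matches before generic Exception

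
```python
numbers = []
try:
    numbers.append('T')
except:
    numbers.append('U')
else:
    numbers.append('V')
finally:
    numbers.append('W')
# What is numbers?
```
['T', 'V', 'W']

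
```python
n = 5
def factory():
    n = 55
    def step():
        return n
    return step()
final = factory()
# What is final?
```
55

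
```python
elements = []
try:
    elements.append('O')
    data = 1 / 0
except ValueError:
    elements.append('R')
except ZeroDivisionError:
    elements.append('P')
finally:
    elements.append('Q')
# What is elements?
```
['O', 'P', 'Q']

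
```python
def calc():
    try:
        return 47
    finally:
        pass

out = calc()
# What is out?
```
47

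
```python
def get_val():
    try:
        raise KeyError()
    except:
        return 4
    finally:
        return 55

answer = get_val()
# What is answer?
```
55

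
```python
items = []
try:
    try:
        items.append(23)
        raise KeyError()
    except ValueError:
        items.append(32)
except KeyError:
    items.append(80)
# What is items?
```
[23, 80]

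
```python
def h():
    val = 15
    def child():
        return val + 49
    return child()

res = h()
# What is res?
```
64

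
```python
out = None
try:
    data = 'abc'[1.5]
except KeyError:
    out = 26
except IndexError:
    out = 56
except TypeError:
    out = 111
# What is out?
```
111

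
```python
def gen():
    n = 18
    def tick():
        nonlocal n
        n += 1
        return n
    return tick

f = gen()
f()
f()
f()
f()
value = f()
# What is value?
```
23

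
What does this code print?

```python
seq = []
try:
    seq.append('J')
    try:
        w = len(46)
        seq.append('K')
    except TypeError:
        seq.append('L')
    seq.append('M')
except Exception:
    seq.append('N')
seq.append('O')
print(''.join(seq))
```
JLMO

Inner exception caught by inner handler, outer continues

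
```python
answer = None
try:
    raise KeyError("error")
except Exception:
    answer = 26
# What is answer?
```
26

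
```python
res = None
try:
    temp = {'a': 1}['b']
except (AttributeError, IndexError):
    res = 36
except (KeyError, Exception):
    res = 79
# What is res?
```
79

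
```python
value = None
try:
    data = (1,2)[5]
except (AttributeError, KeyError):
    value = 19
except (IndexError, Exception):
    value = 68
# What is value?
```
68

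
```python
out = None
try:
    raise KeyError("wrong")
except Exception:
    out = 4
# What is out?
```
4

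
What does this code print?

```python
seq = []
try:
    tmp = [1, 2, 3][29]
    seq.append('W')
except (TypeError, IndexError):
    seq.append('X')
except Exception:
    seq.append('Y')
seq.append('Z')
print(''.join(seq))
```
XZ

IndexError matches tuple containing it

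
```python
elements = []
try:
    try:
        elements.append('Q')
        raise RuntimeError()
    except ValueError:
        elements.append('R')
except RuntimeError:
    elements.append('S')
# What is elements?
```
['Q', 'S']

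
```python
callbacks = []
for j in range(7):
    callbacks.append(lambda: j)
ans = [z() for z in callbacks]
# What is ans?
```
[6, 6, 6, 6, 6, 6, 6]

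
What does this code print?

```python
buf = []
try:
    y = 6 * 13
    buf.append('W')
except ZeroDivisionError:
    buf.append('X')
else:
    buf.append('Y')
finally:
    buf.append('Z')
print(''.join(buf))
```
WYZ

else runs before finally when no exception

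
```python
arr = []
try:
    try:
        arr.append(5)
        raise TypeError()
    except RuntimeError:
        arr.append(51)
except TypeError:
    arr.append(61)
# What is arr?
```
[5, 61]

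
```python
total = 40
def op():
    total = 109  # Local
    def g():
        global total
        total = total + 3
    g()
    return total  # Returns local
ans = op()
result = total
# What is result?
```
43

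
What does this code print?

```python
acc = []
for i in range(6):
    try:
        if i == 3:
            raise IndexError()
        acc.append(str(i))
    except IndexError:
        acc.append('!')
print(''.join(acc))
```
012!45

Exception on i=3 caught, loop continues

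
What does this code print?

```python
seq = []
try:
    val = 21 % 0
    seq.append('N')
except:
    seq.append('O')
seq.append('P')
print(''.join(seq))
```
OP

Exception raised in try, caught by bare except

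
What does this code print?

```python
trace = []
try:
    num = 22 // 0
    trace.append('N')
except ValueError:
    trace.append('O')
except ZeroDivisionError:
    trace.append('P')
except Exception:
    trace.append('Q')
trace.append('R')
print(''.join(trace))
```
PR

ZeroDivisionError matches before generic Exception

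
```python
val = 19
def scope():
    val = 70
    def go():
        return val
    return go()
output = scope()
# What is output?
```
70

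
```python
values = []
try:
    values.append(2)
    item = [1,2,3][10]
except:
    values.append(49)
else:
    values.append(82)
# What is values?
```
[2, 49]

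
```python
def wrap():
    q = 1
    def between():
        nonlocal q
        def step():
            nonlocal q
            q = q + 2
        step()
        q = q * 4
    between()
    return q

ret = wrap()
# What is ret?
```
12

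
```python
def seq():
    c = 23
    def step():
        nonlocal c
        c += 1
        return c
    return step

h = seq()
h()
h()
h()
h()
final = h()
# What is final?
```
28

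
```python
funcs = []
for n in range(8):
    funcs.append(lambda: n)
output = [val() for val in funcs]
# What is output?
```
[7, 7, 7, 7, 7, 7, 7, 7]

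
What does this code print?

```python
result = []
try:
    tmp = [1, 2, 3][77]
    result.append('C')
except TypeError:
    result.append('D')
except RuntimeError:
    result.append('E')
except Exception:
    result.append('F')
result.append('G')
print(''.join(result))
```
FG

IndexError not specifically caught, falls to Exception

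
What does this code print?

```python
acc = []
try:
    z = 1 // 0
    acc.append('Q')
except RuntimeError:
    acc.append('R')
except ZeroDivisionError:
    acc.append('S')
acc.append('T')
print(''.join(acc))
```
ST

ZeroDivisionError is caught by its specific handler, not RuntimeError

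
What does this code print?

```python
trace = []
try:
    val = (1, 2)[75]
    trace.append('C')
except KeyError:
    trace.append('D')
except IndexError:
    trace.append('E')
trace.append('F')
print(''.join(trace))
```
EF

IndexError is caught by its specific handler, not KeyError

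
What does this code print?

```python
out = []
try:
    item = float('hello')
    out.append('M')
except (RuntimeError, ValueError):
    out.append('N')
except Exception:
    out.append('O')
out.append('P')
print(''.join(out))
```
NP

ValueError matches tuple containing it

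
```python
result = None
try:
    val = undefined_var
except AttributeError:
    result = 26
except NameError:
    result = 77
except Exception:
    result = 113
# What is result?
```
77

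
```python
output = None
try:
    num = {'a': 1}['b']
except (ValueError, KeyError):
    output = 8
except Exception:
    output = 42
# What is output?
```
8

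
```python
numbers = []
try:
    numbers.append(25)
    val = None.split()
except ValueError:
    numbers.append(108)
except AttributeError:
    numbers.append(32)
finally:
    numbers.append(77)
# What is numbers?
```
[25, 32, 77]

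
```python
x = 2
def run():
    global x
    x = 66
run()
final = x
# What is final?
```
66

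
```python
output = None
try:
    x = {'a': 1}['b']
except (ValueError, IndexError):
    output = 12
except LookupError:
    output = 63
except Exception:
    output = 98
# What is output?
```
63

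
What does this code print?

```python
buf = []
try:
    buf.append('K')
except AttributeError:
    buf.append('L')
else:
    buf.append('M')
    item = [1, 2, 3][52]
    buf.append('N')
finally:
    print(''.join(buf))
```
KM

Try succeeds, else appends 'M', IndexError in else is uncaught, finally prints before exception propagates ('N' never appended)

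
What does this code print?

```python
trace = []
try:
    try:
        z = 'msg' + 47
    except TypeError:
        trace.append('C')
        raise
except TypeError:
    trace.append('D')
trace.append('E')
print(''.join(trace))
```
CDE

raise without argument re-raises current exception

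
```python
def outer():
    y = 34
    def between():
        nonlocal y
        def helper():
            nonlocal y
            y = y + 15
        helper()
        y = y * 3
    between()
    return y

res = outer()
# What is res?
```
147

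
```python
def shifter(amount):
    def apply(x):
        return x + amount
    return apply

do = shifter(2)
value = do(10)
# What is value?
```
12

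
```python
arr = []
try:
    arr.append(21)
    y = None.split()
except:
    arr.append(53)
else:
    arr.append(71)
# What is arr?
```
[21, 53]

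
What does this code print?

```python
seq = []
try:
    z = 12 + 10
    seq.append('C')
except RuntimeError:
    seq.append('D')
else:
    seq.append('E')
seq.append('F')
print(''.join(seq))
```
CEF

else block runs when no exception occurs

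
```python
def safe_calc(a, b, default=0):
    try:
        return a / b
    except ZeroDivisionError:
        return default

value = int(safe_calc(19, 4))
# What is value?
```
4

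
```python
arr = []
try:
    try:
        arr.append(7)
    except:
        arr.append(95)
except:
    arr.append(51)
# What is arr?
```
[7]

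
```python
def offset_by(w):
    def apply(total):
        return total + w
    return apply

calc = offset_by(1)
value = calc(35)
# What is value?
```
36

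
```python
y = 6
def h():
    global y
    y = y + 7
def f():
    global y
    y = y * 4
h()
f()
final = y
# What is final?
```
52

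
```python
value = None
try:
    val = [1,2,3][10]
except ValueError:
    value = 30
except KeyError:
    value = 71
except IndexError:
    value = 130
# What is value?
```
130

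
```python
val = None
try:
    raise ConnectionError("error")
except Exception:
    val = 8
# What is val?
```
8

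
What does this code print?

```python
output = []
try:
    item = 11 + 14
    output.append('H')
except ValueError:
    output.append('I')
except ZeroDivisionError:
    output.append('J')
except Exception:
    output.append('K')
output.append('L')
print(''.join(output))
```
HL

No exception, try block completes normally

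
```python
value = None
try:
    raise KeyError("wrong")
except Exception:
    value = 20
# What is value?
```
20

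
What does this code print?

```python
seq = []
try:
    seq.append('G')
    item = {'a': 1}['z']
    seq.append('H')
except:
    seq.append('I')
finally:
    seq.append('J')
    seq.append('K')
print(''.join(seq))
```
GIJK

Code before exception runs, then except, then all of finally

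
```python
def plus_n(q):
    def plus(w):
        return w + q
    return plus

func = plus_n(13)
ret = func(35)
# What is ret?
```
48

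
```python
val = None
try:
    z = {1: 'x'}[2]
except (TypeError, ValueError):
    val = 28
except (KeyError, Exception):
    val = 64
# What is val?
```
64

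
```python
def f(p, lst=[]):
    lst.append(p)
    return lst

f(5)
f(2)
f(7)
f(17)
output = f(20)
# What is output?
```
[5, 2, 7, 17, 20]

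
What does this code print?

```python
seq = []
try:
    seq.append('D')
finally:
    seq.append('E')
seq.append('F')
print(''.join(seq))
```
DEF

try/finally without except, no exception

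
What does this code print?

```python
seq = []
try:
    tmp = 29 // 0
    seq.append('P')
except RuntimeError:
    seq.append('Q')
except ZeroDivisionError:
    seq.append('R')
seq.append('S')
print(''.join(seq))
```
RS

ZeroDivisionError is caught by its specific handler, not RuntimeError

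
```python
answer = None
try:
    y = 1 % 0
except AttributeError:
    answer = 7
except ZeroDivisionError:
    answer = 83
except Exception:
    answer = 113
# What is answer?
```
83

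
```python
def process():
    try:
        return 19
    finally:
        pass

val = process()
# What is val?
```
19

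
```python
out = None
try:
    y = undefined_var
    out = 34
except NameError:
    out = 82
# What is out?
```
82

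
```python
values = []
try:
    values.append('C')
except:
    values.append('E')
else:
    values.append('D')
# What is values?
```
['C', 'D']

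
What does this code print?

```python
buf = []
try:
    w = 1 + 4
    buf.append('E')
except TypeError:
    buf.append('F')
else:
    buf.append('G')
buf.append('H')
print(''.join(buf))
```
EGH

else block runs when no exception occurs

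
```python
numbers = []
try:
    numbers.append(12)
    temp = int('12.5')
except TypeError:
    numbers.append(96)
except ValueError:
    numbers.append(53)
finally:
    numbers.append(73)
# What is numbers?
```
[12, 53, 73]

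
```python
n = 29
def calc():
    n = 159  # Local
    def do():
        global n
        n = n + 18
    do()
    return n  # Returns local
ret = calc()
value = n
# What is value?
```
47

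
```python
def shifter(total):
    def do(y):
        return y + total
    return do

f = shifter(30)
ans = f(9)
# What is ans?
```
39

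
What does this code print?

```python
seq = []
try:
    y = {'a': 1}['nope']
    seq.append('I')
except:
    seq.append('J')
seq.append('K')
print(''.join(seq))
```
JK

Exception raised in try, caught by bare except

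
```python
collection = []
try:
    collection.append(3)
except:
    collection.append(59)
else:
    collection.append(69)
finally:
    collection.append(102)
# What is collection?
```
[3, 69, 102]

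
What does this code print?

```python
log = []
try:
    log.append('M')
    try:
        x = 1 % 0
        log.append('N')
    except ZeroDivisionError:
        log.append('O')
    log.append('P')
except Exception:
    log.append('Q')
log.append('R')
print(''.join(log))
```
MOPR

Inner exception caught by inner handler, outer continues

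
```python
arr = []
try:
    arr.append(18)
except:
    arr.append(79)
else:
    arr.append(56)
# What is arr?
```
[18, 56]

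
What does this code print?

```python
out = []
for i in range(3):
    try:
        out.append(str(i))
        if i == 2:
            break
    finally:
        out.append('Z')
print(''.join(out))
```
0Z1Z2Z

finally runs even when breaking out of loop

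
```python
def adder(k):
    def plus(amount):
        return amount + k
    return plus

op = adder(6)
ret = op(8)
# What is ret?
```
14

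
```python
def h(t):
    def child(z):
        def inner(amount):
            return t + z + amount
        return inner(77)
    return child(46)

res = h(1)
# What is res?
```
124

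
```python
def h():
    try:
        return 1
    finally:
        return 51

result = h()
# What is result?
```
51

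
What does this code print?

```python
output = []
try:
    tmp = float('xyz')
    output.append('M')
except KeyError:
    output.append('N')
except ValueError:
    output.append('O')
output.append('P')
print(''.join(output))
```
OP

ValueError is caught by its specific handler, not KeyError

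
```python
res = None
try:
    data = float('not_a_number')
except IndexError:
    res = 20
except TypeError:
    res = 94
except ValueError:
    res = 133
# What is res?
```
133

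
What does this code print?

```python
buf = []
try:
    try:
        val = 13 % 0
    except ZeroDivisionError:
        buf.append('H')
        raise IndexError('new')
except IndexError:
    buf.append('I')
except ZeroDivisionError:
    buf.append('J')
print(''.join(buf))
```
HI

New IndexError raised, caught by outer IndexError handler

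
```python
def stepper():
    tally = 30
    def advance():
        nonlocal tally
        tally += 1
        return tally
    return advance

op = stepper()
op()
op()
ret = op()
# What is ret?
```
33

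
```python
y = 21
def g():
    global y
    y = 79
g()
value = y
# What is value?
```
79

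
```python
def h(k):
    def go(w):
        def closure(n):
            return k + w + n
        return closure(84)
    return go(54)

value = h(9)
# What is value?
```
147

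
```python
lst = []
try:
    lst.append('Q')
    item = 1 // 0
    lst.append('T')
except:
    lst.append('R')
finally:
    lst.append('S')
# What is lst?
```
['Q', 'R', 'S']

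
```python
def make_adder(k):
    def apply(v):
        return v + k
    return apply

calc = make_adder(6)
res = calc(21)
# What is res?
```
27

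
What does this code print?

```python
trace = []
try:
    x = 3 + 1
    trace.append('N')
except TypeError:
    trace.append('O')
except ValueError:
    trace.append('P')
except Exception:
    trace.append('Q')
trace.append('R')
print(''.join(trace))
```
NR

No exception, try block completes normally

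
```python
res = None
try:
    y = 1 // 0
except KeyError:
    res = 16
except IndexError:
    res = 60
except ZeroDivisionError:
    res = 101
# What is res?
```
101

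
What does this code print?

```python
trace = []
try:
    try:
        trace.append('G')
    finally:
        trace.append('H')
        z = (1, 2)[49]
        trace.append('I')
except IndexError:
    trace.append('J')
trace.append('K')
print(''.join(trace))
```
GHJK

Exception in inner finally caught by outer except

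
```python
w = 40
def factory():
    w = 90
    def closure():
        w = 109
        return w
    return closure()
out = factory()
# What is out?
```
109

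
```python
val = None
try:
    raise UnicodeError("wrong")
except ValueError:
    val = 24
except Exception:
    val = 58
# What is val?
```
24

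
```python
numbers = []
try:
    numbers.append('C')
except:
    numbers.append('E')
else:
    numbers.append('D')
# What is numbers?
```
['C', 'D']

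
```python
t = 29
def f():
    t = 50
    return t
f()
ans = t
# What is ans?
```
29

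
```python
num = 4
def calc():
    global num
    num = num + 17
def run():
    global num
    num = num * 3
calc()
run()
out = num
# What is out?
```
63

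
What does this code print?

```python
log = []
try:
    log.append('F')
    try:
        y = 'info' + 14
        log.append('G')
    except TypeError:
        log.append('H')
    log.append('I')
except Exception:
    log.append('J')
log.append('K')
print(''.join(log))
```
FHIK

Inner exception caught by inner handler, outer continues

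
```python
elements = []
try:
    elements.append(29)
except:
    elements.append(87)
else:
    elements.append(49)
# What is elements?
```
[29, 49]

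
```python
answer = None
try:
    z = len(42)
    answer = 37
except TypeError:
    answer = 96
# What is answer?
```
96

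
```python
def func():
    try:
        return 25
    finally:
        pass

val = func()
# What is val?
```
25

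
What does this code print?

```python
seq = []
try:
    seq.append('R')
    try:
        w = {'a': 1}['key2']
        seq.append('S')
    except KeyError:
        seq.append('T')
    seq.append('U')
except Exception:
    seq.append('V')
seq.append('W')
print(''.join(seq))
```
RTUW

Inner exception caught by inner handler, outer continues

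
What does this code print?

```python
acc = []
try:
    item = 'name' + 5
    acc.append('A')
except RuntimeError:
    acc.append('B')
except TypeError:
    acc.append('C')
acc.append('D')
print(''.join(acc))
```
CD

TypeError is caught by its specific handler, not RuntimeError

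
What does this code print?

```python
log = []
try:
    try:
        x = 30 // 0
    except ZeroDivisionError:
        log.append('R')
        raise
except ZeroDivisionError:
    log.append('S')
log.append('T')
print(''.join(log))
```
RST

raise without argument re-raises current exception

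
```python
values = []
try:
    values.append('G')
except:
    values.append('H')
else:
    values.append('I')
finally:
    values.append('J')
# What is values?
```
['G', 'I', 'J']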